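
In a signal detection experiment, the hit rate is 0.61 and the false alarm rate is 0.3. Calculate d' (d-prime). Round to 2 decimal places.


d' = z(HR) - z(FAR)
z(0.61) = 0.2793
z(0.3) = -0.5244
d' = 0.2793 - -0.5244
= 0.80


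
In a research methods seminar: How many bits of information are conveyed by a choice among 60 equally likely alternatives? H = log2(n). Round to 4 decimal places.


H = log2(n)
H = log2(60)
= 5.9069


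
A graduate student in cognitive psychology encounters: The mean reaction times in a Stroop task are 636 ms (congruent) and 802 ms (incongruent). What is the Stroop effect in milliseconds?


Stroop effect = RT(incongruent) - RT(congruent)
= 802 - 636
= 166 ms


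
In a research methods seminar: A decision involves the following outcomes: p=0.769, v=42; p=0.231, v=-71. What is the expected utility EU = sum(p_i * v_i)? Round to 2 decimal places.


EU = sum(p_i * v_i)
0.769 * 42 = 32.298
0.231 * -71 = -16.401
EU = 32.298 + -16.401
= 15.90


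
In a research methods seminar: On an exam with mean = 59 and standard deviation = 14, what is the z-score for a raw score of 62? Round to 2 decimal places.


z = (X - mu) / sigma
= (62 - 59) / 14
= 3 / 14
= 0.21


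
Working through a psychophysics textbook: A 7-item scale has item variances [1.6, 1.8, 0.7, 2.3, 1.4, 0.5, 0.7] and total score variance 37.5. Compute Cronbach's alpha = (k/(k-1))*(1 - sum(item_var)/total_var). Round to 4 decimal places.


alpha = (k/(k-1)) * (1 - sum(s_i^2)/s_total^2)
sum(item variances) = 9.0
k/(k-1) = 7/6 = 1.166667
1 - 9.0/37.5 = 1 - 0.24 = 0.76
alpha = 1.166667 * 0.76
= 0.8867


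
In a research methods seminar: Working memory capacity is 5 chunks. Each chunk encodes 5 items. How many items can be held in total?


Total items = chunks * items_per_chunk
= 5 * 5
= 25


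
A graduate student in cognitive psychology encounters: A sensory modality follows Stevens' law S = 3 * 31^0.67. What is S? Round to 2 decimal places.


S = 3 * 31^0.67
31^0.67 = 9.9819
S = 3 * 9.9819
= 29.95


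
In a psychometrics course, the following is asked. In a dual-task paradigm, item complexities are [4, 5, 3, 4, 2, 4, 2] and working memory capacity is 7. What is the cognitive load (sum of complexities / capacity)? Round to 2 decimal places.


Total complexity = 4 + 5 + 3 + 4 + 2 + 4 + 2 = 24
Load = total / capacity = 24 / 7
= 3.43


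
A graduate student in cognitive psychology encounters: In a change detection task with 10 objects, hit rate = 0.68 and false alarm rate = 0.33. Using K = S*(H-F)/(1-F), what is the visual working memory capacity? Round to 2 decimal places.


K = S * (H - F) / (1 - F)
H - F = 0.35
1 - F = 0.67
K = 10 * 0.35 / 0.67
= 5.22


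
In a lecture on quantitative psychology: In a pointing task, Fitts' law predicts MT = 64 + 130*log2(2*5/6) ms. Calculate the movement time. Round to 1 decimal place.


MT = 64 + 130 * log2(2*5/6)
2D/W = 1.666667
log2(1.666667) = 0.737
MT = 64 + 130 * 0.737
= 159.8 ms


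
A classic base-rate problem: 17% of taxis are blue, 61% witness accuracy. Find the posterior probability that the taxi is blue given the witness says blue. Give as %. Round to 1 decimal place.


P(blue | says blue) = P(says blue | blue)*P(blue) / [P(says blue | blue)*P(blue) + P(says blue | not blue)*P(not blue)]
Numerator = 0.61 * 0.17 = 0.1037
False identification = 0.39 * 0.83 = 0.3237
P = 0.1037 / (0.1037 + 0.3237)
= 0.1037 / 0.4274
As percentage = 24.3


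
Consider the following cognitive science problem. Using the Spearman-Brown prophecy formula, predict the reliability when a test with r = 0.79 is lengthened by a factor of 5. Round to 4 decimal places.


r_new = n*r / (1 + (n-1)*r)
Numerator = 5 * 0.79 = 3.95
Denominator = 1 + 4 * 0.79 = 4.16
r_new = 3.95 / 4.16
= 0.9495


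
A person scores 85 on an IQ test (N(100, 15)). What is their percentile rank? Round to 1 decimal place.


z = (IQ - mean) / SD
z = (85 - 100) / 15 = -1.0
Percentile = Phi(-1.0) * 100
Phi(-1.0) = 0.158655
= 15.9


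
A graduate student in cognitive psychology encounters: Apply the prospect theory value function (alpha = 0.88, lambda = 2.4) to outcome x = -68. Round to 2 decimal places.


Since x = -68 < 0, use v(x) = -lambda*(-x)^alpha
(-x) = 68
68^0.88 = 40.9834
v(-68) = -2.4 * 40.9834
= -98.36


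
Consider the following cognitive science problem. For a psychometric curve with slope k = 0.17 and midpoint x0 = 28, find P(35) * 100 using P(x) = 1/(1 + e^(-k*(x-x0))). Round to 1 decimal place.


P(x) = 1/(1 + e^(-0.17*(35 - 28)))
Exponent = -0.17 * 7 = -1.19
e^(-1.19) = 0.304221
P = 1/(1 + 0.304221) = 0.766741
Percentage = 76.7


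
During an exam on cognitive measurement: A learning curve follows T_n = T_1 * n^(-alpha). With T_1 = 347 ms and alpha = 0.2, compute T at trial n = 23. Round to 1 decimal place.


T_n = 347 * 23^(-0.2)
23^(-0.2) = 0.534139
T_n = 347 * 0.534139
= 185.3 ms


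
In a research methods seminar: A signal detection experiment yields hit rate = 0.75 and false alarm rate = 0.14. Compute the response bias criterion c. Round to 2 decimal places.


c = -0.5 * (z(HR) + z(FAR))
z(0.75) = 0.6745
z(0.14) = -1.0803
c = -0.5 * (0.6745 + -1.0803)
= -0.5 * -0.4058
= 0.20


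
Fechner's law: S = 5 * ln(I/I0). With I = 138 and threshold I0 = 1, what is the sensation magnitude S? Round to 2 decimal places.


S = 5 * ln(138/1)
I/I0 = 138.0
ln(138.0) = 4.9273
S = 5 * 4.9273
= 24.64


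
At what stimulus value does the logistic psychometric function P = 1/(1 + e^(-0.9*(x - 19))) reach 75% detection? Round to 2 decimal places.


At P = 0.75: 0.75 = 1/(1 + e^(-k*(x-x0)))
Solving: e^(-k*(x-x0)) = 1/3
x = x0 + ln(3)/k
ln(3) = 1.0986
x = 19 + 1.0986/0.9
= 19 + 1.2207
= 20.22


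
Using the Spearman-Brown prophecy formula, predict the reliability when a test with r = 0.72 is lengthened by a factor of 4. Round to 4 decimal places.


r_new = n*r / (1 + (n-1)*r)
Numerator = 4 * 0.72 = 2.88
Denominator = 1 + 3 * 0.72 = 3.16
r_new = 2.88 / 3.16
= 0.9114


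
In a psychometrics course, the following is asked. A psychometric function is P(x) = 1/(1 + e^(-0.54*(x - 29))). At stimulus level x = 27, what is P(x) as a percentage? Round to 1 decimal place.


P(x) = 1/(1 + e^(-0.54*(27 - 29)))
Exponent = -0.54 * -2 = 1.08
e^(1.08) = 2.94468
P = 1/(1 + 2.94468) = 0.253506
Percentage = 25.4


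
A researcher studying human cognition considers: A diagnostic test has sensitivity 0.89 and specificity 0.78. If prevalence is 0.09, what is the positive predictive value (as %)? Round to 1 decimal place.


PPV = (sens * prev) / (sens * prev + (1-spec) * (1-prev))
Numerator = 0.89 * 0.09 = 0.0801
P(positive and no disease) = (1 - spec) * (1 - prev) = (1 - 0.78) * (1 - 0.09) = 0.2002
Denominator = 0.0801 + 0.2002 = 0.2803
PPV = 0.0801 / 0.2803 = 0.285765
As percentage = 28.6


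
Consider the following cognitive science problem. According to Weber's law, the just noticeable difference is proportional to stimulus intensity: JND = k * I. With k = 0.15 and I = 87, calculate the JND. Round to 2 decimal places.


JND = k * I
JND = 0.15 * 87
= 13.05


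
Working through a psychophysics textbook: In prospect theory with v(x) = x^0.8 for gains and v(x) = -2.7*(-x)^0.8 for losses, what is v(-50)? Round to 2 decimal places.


Since x = -50 < 0, use v(x) = -lambda*(-x)^alpha
(-x) = 50
50^0.8 = 22.8653
v(-50) = -2.7 * 22.8653
= -61.74


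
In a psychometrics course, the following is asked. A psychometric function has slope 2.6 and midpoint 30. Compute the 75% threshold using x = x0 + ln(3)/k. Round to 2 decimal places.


At P = 0.75: 0.75 = 1/(1 + e^(-k*(x-x0)))
Solving: e^(-k*(x-x0)) = 1/3
x = x0 + ln(3)/k
ln(3) = 1.0986
x = 30 + 1.0986/2.6
= 30 + 0.4225
= 30.42


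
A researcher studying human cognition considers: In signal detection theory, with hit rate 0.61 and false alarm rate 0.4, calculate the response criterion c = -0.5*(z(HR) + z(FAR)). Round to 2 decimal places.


c = -0.5 * (z(HR) + z(FAR))
z(0.61) = 0.2793
z(0.4) = -0.2533
c = -0.5 * (0.2793 + -0.2533)
= -0.5 * 0.026
= -0.01


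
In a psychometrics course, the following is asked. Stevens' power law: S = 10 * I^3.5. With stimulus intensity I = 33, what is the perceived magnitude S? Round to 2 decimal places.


S = 10 * 33^3.5
33^3.5 = 206442.3478
S = 10 * 206442.3478
= 2064423.48


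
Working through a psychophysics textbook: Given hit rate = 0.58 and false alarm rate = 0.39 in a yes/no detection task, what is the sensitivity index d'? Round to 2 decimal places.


d' = z(HR) - z(FAR)
z(0.58) = 0.2019
z(0.39) = -0.2793
d' = 0.2019 - -0.2793
= 0.48


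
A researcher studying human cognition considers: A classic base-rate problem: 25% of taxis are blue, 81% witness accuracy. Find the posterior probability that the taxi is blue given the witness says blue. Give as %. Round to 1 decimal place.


P(blue | says blue) = P(says blue | blue)*P(blue) / [P(says blue | blue)*P(blue) + P(says blue | not blue)*P(not blue)]
Numerator = 0.81 * 0.25 = 0.2025
False identification = 0.19 * 0.75 = 0.1425
P = 0.2025 / (0.2025 + 0.1425)
= 0.2025 / 0.345
As percentage = 58.7


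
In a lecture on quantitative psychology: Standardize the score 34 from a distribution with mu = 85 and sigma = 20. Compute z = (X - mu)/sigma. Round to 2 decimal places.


z = (X - mu) / sigma
= (34 - 85) / 20
= -51 / 20
= -2.55


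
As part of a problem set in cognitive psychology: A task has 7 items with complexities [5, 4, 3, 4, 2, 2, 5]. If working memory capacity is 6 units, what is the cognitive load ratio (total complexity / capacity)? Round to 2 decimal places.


Total complexity = 5 + 4 + 3 + 4 + 2 + 2 + 5 = 25
Load = total / capacity = 25 / 6
= 4.17


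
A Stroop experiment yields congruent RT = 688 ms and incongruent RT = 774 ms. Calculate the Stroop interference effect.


Stroop effect = RT(incongruent) - RT(congruent)
= 774 - 688
= 86 ms


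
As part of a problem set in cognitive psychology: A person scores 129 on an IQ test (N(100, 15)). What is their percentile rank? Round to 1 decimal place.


z = (IQ - mean) / SD
z = (129 - 100) / 15 = 1.9333
Percentile = Phi(1.9333) * 100
Phi(1.9333) = 0.9734
= 97.3


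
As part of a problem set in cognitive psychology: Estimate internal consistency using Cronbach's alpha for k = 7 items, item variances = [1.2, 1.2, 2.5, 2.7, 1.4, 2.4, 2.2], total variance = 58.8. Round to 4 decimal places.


alpha = (k/(k-1)) * (1 - sum(s_i^2)/s_total^2)
sum(item variances) = 13.6
k/(k-1) = 7/6 = 1.166667
1 - 13.6/58.8 = 1 - 0.231293 = 0.768707
alpha = 1.166667 * 0.768707
= 0.8968


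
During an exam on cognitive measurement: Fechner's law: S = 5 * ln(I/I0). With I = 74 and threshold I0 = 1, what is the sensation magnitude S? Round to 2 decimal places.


S = 5 * ln(74/1)
I/I0 = 74.0
ln(74.0) = 4.3041
S = 5 * 4.3041
= 21.52


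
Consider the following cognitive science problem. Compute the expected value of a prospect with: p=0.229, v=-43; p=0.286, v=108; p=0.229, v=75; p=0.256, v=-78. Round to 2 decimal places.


EU = sum(p_i * v_i)
0.229 * -43 = -9.847
0.286 * 108 = 30.888
0.229 * 75 = 17.175
0.256 * -78 = -19.968
EU = -9.847 + 30.888 + 17.175 + -19.968
= 18.25


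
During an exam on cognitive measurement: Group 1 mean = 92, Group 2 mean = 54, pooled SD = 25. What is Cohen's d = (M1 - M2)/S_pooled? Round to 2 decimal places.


Cohen's d = (M1 - M2) / S_pooled
= (92 - 54) / 25
= 38 / 25
= 1.52


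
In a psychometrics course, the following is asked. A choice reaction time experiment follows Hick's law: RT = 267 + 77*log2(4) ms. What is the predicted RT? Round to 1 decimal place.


RT = 267 + 77 * log2(4)
log2(4) = 2.0
RT = 267 + 77 * 2.0
= 267 + 154.0
= 421.0 ms


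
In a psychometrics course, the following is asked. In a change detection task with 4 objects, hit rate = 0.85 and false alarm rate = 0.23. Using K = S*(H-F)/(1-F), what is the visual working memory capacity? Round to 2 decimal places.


K = S * (H - F) / (1 - F)
H - F = 0.62
1 - F = 0.77
K = 4 * 0.62 / 0.77
= 3.22


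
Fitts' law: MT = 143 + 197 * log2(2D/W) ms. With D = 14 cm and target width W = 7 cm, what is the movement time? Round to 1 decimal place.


MT = 143 + 197 * log2(2*14/7)
2D/W = 4.0
log2(4.0) = 2.0
MT = 143 + 197 * 2.0
= 537.0 ms


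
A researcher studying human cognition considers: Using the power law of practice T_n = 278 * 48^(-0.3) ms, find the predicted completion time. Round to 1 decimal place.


T_n = 278 * 48^(-0.3)
48^(-0.3) = 0.31306
T_n = 278 * 0.31306
= 87.0 ms


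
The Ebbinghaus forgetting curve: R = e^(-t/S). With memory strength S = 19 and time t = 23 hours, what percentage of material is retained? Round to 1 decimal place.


R = e^(-t/S)
-t/S = -23/19 = -1.210526
R = e^(-1.210526) = 0.29804
Percentage = 0.29804 * 100
= 29.8


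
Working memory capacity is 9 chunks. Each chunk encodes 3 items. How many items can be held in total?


Total items = chunks * items_per_chunk
= 9 * 3
= 27


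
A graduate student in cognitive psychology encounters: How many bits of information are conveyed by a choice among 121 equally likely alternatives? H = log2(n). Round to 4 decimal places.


H = log2(n)
H = log2(121)
= 6.9189


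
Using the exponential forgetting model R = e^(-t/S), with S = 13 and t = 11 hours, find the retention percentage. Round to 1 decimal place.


R = e^(-t/S)
-t/S = -11/13 = -0.846154
R = e^(-0.846154) = 0.429062
Percentage = 0.429062 * 100
= 42.9


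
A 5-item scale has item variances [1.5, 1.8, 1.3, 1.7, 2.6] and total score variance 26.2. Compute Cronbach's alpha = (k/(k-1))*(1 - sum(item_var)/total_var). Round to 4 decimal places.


alpha = (k/(k-1)) * (1 - sum(s_i^2)/s_total^2)
sum(item variances) = 8.9
k/(k-1) = 5/4 = 1.25
1 - 8.9/26.2 = 1 - 0.339695 = 0.660305
alpha = 1.25 * 0.660305
= 0.8254


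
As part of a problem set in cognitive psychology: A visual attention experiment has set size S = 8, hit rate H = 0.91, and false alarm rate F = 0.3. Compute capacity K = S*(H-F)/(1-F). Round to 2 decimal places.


K = S * (H - F) / (1 - F)
H - F = 0.61
1 - F = 0.7
K = 8 * 0.61 / 0.7
= 6.97


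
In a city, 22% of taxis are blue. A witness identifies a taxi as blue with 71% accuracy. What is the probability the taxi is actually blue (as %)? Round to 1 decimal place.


P(blue | says blue) = P(says blue | blue)*P(blue) / [P(says blue | blue)*P(blue) + P(says blue | not blue)*P(not blue)]
Numerator = 0.71 * 0.22 = 0.1562
False identification = 0.29 * 0.78 = 0.2262
P = 0.1562 / (0.1562 + 0.2262)
= 0.1562 / 0.3824
As percentage = 40.8


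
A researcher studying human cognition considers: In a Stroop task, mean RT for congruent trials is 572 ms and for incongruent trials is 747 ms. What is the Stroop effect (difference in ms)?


Stroop effect = RT(incongruent) - RT(congruent)
= 747 - 572
= 175 ms


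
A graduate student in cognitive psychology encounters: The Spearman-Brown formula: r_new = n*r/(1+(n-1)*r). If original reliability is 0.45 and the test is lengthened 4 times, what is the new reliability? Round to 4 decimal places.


r_new = n*r / (1 + (n-1)*r)
Numerator = 4 * 0.45 = 1.8
Denominator = 1 + 3 * 0.45 = 2.35
r_new = 1.8 / 2.35
= 0.7660


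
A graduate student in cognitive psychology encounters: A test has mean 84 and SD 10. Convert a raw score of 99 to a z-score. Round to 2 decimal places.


z = (X - mu) / sigma
= (99 - 84) / 10
= 15 / 10
= 1.50


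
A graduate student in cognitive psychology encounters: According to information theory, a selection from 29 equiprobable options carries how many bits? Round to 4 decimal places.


H = log2(n)
H = log2(29)
= 4.8580


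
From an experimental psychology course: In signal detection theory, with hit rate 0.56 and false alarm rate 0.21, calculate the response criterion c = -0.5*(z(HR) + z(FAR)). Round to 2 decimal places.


c = -0.5 * (z(HR) + z(FAR))
z(0.56) = 0.151
z(0.21) = -0.8064
c = -0.5 * (0.151 + -0.8064)
= -0.5 * -0.6554
= 0.33


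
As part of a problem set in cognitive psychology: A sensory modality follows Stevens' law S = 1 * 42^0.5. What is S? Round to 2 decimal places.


S = 1 * 42^0.5
42^0.5 = 6.4807
S = 1 * 6.4807
= 6.48


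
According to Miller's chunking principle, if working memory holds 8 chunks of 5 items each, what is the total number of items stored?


Total items = chunks * items_per_chunk
= 8 * 5
= 40


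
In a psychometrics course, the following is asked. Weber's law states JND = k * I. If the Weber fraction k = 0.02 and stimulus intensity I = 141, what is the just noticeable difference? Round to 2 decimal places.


JND = k * I
JND = 0.02 * 141
= 2.82


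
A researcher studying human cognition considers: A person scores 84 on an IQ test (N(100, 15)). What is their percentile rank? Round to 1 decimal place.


z = (IQ - mean) / SD
z = (84 - 100) / 15 = -1.0667
Percentile = Phi(-1.0667) * 100
Phi(-1.0667) = 0.143054
= 14.3


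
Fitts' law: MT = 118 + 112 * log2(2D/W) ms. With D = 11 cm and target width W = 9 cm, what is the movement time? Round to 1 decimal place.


MT = 118 + 112 * log2(2*11/9)
2D/W = 2.444444
log2(2.444444) = 1.2895
MT = 118 + 112 * 1.2895
= 262.4 ms


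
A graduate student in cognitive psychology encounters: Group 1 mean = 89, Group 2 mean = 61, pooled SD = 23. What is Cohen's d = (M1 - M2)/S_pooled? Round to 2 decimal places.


Cohen's d = (M1 - M2) / S_pooled
= (89 - 61) / 23
= 28 / 23
= 1.22


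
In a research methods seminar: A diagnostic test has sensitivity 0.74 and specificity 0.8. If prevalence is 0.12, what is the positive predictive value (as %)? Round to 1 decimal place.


PPV = (sens * prev) / (sens * prev + (1-spec) * (1-prev))
Numerator = 0.74 * 0.12 = 0.0888
P(positive and no disease) = (1 - spec) * (1 - prev) = (1 - 0.8) * (1 - 0.12) = 0.176
Denominator = 0.0888 + 0.176 = 0.2648
PPV = 0.0888 / 0.2648 = 0.335347
As percentage = 33.5


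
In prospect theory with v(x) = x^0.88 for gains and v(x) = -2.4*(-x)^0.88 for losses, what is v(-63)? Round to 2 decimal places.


Since x = -63 < 0, use v(x) = -lambda*(-x)^alpha
(-x) = 63
63^0.88 = 38.3195
v(-63) = -2.4 * 38.3195
= -91.97


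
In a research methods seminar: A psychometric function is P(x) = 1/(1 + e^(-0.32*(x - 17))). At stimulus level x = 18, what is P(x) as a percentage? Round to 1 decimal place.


P(x) = 1/(1 + e^(-0.32*(18 - 17)))
Exponent = -0.32 * 1 = -0.32
e^(-0.32) = 0.726149
P = 1/(1 + 0.726149) = 0.579324
Percentage = 57.9


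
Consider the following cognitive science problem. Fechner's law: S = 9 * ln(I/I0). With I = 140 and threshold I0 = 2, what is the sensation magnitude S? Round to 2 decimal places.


S = 9 * ln(140/2)
I/I0 = 70.0
ln(70.0) = 4.2485
S = 9 * 4.2485
= 38.24


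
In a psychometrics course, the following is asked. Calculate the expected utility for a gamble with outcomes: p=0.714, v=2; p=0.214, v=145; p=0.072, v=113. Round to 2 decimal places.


EU = sum(p_i * v_i)
0.714 * 2 = 1.428
0.214 * 145 = 31.03
0.072 * 113 = 8.136
EU = 1.428 + 31.03 + 8.136
= 40.59


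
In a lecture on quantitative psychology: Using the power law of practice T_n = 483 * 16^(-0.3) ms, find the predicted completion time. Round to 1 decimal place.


T_n = 483 * 16^(-0.3)
16^(-0.3) = 0.435275
T_n = 483 * 0.435275
= 210.2 ms


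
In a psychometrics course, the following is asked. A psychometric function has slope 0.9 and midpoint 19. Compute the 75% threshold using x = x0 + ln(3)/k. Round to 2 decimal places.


At P = 0.75: 0.75 = 1/(1 + e^(-k*(x-x0)))
Solving: e^(-k*(x-x0)) = 1/3
x = x0 + ln(3)/k
ln(3) = 1.0986
x = 19 + 1.0986/0.9
= 19 + 1.2207
= 20.22


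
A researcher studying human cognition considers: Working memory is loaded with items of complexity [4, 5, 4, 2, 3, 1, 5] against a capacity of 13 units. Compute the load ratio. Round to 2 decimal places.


Total complexity = 4 + 5 + 4 + 2 + 3 + 1 + 5 = 24
Load = total / capacity = 24 / 13
= 1.85


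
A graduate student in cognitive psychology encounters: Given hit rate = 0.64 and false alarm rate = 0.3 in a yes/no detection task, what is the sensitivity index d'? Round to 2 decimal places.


d' = z(HR) - z(FAR)
z(0.64) = 0.3585
z(0.3) = -0.5244
d' = 0.3585 - -0.5244
= 0.88


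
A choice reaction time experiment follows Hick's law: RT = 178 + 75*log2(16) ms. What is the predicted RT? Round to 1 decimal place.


RT = 178 + 75 * log2(16)
log2(16) = 4.0
RT = 178 + 75 * 4.0
= 178 + 300.0
= 478.0 ms


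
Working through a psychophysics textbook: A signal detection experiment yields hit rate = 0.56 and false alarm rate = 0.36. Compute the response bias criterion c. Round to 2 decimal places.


c = -0.5 * (z(HR) + z(FAR))
z(0.56) = 0.151
z(0.36) = -0.3585
c = -0.5 * (0.151 + -0.3585)
= -0.5 * -0.2075
= 0.10


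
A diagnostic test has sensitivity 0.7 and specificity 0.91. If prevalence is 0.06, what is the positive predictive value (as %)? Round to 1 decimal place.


PPV = (sens * prev) / (sens * prev + (1-spec) * (1-prev))
Numerator = 0.7 * 0.06 = 0.042
P(positive and no disease) = (1 - spec) * (1 - prev) = (1 - 0.91) * (1 - 0.06) = 0.0846
Denominator = 0.042 + 0.0846 = 0.1266
PPV = 0.042 / 0.1266 = 0.331754
As percentage = 33.2


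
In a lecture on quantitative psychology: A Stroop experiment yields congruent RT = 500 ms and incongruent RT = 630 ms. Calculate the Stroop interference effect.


Stroop effect = RT(incongruent) - RT(congruent)
= 630 - 500
= 130 ms


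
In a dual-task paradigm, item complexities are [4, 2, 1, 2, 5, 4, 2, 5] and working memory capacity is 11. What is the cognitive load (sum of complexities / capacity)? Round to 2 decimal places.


Total complexity = 4 + 2 + 1 + 2 + 5 + 4 + 2 + 5 = 25
Load = total / capacity = 25 / 11
= 2.27


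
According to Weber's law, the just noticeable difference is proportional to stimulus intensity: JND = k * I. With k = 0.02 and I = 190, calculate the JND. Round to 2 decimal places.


JND = k * I
JND = 0.02 * 190
= 3.80


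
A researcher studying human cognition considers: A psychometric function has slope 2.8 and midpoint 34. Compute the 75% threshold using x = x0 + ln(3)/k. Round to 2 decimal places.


At P = 0.75: 0.75 = 1/(1 + e^(-k*(x-x0)))
Solving: e^(-k*(x-x0)) = 1/3
x = x0 + ln(3)/k
ln(3) = 1.0986
x = 34 + 1.0986/2.8
= 34 + 0.3924
= 34.39


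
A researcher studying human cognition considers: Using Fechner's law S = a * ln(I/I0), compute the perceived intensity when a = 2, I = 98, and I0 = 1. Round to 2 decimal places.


S = 2 * ln(98/1)
I/I0 = 98.0
ln(98.0) = 4.585
S = 2 * 4.585
= 9.17


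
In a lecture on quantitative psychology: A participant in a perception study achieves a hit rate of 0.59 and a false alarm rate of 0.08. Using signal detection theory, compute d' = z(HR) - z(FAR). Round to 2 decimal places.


d' = z(HR) - z(FAR)
z(0.59) = 0.2275
z(0.08) = -1.4051
d' = 0.2275 - -1.4051
= 1.63


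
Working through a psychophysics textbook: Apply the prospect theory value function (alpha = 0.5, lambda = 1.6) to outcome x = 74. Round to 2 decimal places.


Since x = 74 >= 0, use v(x) = x^0.5
74^0.5 = 8.6023
v(74) = 8.60


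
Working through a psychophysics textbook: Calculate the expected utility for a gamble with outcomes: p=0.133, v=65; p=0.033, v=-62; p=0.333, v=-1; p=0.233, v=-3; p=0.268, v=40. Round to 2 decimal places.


EU = sum(p_i * v_i)
0.133 * 65 = 8.645
0.033 * -62 = -2.046
0.333 * -1 = -0.333
0.233 * -3 = -0.699
0.268 * 40 = 10.72
EU = 8.645 + -2.046 + -0.333 + -0.699 + 10.72
= 16.29


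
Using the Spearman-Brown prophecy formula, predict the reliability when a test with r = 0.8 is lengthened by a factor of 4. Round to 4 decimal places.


r_new = n*r / (1 + (n-1)*r)
Numerator = 4 * 0.8 = 3.2
Denominator = 1 + 3 * 0.8 = 3.4
r_new = 3.2 / 3.4
= 0.9412


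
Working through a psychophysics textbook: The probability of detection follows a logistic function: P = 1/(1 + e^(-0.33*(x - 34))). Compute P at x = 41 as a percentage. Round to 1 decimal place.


P(x) = 1/(1 + e^(-0.33*(41 - 34)))
Exponent = -0.33 * 7 = -2.31
e^(-2.31) = 0.099261
P = 1/(1 + 0.099261) = 0.909702
Percentage = 91.0


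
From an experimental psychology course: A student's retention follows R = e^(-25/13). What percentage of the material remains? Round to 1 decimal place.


R = e^(-t/S)
-t/S = -25/13 = -1.923077
R = e^(-1.923077) = 0.146157
Percentage = 0.146157 * 100
= 14.6


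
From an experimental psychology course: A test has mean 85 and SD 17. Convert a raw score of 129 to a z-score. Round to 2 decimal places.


z = (X - mu) / sigma
= (129 - 85) / 17
= 44 / 17
= 2.59


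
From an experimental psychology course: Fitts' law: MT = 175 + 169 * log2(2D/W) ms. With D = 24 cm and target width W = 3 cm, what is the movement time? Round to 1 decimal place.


MT = 175 + 169 * log2(2*24/3)
2D/W = 16.0
log2(16.0) = 4.0
MT = 175 + 169 * 4.0
= 851.0 ms


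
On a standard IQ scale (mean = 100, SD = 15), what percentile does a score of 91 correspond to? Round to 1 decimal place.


z = (IQ - mean) / SD
z = (91 - 100) / 15 = -0.6
Percentile = Phi(-0.6) * 100
Phi(-0.6) = 0.274253
= 27.4


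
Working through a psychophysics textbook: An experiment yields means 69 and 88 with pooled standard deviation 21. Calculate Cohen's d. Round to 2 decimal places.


Cohen's d = (M1 - M2) / S_pooled
= (69 - 88) / 21
= -19 / 21
= -0.90


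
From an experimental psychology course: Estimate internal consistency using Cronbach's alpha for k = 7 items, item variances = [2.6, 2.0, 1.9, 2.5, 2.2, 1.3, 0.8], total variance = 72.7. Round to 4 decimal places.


alpha = (k/(k-1)) * (1 - sum(s_i^2)/s_total^2)
sum(item variances) = 13.3
k/(k-1) = 7/6 = 1.166667
1 - 13.3/72.7 = 1 - 0.182944 = 0.817056
alpha = 1.166667 * 0.817056
= 0.9532


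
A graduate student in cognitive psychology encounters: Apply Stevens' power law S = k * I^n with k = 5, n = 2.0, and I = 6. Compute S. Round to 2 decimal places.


S = 5 * 6^2.0
6^2.0 = 36.0
S = 5 * 36.0
= 180.00


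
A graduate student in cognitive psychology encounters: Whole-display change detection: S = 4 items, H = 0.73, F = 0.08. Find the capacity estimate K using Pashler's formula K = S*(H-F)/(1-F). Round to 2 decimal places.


K = S * (H - F) / (1 - F)
H - F = 0.65
1 - F = 0.92
K = 4 * 0.65 / 0.92
= 2.83


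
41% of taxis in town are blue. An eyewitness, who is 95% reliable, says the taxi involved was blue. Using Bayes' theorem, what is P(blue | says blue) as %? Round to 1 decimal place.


P(blue | says blue) = P(says blue | blue)*P(blue) / [P(says blue | blue)*P(blue) + P(says blue | not blue)*P(not blue)]
Numerator = 0.95 * 0.41 = 0.3895
False identification = 0.05 * 0.59 = 0.0295
P = 0.3895 / (0.3895 + 0.0295)
= 0.3895 / 0.419
As percentage = 93.0


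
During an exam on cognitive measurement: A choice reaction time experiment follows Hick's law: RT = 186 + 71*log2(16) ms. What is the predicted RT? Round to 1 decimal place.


RT = 186 + 71 * log2(16)
log2(16) = 4.0
RT = 186 + 71 * 4.0
= 186 + 284.0
= 470.0 ms


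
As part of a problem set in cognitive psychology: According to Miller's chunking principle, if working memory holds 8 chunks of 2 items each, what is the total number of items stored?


Total items = chunks * items_per_chunk
= 8 * 2
= 16


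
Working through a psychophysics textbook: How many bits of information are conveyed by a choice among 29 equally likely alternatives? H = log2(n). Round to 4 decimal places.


H = log2(n)
H = log2(29)
= 4.8580


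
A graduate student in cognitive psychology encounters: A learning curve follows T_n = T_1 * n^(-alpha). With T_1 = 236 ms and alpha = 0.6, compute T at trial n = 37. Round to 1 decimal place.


T_n = 236 * 37^(-0.6)
37^(-0.6) = 0.114572
T_n = 236 * 0.114572
= 27.0 ms


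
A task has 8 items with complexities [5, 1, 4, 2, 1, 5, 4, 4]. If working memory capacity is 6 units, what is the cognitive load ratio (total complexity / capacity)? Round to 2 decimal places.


Total complexity = 5 + 1 + 4 + 2 + 1 + 5 + 4 + 4 = 26
Load = total / capacity = 26 / 6
= 4.33


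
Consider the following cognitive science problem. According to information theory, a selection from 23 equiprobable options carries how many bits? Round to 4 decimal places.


H = log2(n)
H = log2(23)
= 4.5236


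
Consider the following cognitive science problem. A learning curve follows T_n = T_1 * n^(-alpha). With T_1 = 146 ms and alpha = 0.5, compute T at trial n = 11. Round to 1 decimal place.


T_n = 146 * 11^(-0.5)
11^(-0.5) = 0.301511
T_n = 146 * 0.301511
= 44.0 ms


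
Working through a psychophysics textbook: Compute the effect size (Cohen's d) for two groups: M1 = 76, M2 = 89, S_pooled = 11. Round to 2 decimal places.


Cohen's d = (M1 - M2) / S_pooled
= (76 - 89) / 11
= -13 / 11
= -1.18


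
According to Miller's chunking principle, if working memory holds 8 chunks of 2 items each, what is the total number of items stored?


Total items = chunks * items_per_chunk
= 8 * 2
= 16


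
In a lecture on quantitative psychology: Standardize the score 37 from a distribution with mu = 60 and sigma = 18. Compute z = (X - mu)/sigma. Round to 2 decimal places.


z = (X - mu) / sigma
= (37 - 60) / 18
= -23 / 18
= -1.28


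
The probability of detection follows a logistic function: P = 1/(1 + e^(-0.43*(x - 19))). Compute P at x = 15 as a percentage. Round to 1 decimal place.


P(x) = 1/(1 + e^(-0.43*(15 - 19)))
Exponent = -0.43 * -4 = 1.72
e^(1.72) = 5.584528
P = 1/(1 + 5.584528) = 0.151871
Percentage = 15.2


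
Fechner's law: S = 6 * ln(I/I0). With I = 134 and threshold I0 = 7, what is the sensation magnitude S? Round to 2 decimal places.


S = 6 * ln(134/7)
I/I0 = 19.142857
ln(19.142857) = 2.9519
S = 6 * 2.9519
= 17.71


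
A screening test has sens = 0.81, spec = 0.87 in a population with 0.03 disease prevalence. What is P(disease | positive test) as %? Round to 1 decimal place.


PPV = (sens * prev) / (sens * prev + (1-spec) * (1-prev))
Numerator = 0.81 * 0.03 = 0.0243
P(positive and no disease) = (1 - spec) * (1 - prev) = (1 - 0.87) * (1 - 0.03) = 0.1261
Denominator = 0.0243 + 0.1261 = 0.1504
PPV = 0.0243 / 0.1504 = 0.161569
As percentage = 16.2


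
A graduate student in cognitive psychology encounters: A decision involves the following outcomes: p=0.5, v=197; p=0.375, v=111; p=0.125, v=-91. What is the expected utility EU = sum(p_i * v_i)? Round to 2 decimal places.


EU = sum(p_i * v_i)
0.5 * 197 = 98.5
0.375 * 111 = 41.625
0.125 * -91 = -11.375
EU = 98.5 + 41.625 + -11.375
= 128.75


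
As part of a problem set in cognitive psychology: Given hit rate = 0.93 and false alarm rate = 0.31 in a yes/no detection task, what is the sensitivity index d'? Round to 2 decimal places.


d' = z(HR) - z(FAR)
z(0.93) = 1.4758
z(0.31) = -0.4959
d' = 1.4758 - -0.4959
= 1.97


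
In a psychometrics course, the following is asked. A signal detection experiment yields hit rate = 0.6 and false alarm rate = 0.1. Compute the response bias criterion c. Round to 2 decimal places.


c = -0.5 * (z(HR) + z(FAR))
z(0.6) = 0.2533
z(0.1) = -1.2816
c = -0.5 * (0.2533 + -1.2816)
= -0.5 * -1.0283
= 0.51


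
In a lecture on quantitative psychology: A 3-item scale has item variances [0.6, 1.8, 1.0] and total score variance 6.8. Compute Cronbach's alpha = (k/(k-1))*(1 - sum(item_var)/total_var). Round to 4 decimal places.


alpha = (k/(k-1)) * (1 - sum(s_i^2)/s_total^2)
sum(item variances) = 3.4
k/(k-1) = 3/2 = 1.5
1 - 3.4/6.8 = 1 - 0.5 = 0.5
alpha = 1.5 * 0.5
= 0.7500


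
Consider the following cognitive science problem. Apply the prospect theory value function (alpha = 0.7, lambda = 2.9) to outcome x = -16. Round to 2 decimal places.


Since x = -16 < 0, use v(x) = -lambda*(-x)^alpha
(-x) = 16
16^0.7 = 6.9644
v(-16) = -2.9 * 6.9644
= -20.20


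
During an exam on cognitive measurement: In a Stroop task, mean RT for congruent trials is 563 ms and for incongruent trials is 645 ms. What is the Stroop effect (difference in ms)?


Stroop effect = RT(incongruent) - RT(congruent)
= 645 - 563
= 82 ms


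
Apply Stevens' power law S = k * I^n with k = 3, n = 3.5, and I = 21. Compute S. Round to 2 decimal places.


S = 3 * 21^3.5
21^3.5 = 42439.2335
S = 3 * 42439.2335
= 127317.70


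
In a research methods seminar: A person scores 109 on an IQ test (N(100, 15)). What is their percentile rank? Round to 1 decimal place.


z = (IQ - mean) / SD
z = (109 - 100) / 15 = 0.6
Percentile = Phi(0.6) * 100
Phi(0.6) = 0.725747
= 72.6


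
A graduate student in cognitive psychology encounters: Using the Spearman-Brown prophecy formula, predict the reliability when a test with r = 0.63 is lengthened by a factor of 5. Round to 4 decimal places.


r_new = n*r / (1 + (n-1)*r)
Numerator = 5 * 0.63 = 3.15
Denominator = 1 + 4 * 0.63 = 3.52
r_new = 3.15 / 3.52
= 0.8949


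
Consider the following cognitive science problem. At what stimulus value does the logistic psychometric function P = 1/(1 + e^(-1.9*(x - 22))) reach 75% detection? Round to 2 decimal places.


At P = 0.75: 0.75 = 1/(1 + e^(-k*(x-x0)))
Solving: e^(-k*(x-x0)) = 1/3
x = x0 + ln(3)/k
ln(3) = 1.0986
x = 22 + 1.0986/1.9
= 22 + 0.5782
= 22.58


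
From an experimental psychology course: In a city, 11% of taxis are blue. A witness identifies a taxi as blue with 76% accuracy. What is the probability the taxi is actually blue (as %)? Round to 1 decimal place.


P(blue | says blue) = P(says blue | blue)*P(blue) / [P(says blue | blue)*P(blue) + P(says blue | not blue)*P(not blue)]
Numerator = 0.76 * 0.11 = 0.0836
False identification = 0.24 * 0.89 = 0.2136
P = 0.0836 / (0.0836 + 0.2136)
= 0.0836 / 0.2972
As percentage = 28.1


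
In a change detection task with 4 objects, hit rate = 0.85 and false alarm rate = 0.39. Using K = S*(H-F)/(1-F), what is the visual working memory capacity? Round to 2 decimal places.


K = S * (H - F) / (1 - F)
H - F = 0.46
1 - F = 0.61
K = 4 * 0.46 / 0.61
= 3.02


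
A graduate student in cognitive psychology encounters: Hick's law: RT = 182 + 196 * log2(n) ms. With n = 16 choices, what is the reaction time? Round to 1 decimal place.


RT = 182 + 196 * log2(16)
log2(16) = 4.0
RT = 182 + 196 * 4.0
= 182 + 784.0
= 966.0 ms


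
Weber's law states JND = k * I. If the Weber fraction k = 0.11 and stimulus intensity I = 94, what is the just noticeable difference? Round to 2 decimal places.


JND = k * I
JND = 0.11 * 94
= 10.34


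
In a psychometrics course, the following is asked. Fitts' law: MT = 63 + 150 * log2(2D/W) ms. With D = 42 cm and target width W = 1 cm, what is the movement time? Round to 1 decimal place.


MT = 63 + 150 * log2(2*42/1)
2D/W = 84.0
log2(84.0) = 6.3923
MT = 63 + 150 * 6.3923
= 1021.8 ms


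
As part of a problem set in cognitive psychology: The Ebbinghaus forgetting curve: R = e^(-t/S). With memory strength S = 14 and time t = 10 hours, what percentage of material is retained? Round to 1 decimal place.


R = e^(-t/S)
-t/S = -10/14 = -0.714286
R = e^(-0.714286) = 0.489542
Percentage = 0.489542 * 100
= 49.0


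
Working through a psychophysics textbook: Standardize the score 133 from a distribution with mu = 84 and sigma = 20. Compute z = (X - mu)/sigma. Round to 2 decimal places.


z = (X - mu) / sigma
= (133 - 84) / 20
= 49 / 20
= 2.45


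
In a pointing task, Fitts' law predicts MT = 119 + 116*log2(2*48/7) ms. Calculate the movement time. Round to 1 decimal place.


MT = 119 + 116 * log2(2*48/7)
2D/W = 13.714286
log2(13.714286) = 3.7776
MT = 119 + 116 * 3.7776
= 557.2 ms


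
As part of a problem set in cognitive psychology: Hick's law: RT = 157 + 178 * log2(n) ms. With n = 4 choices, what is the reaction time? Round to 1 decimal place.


RT = 157 + 178 * log2(4)
log2(4) = 2.0
RT = 157 + 178 * 2.0
= 157 + 356.0
= 513.0 ms


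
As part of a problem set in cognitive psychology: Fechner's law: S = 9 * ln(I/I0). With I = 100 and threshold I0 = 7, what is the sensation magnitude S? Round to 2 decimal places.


S = 9 * ln(100/7)
I/I0 = 14.285714
ln(14.285714) = 2.6593
S = 9 * 2.6593
= 23.93


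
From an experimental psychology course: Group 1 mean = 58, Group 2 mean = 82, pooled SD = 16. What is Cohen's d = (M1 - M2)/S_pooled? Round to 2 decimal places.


Cohen's d = (M1 - M2) / S_pooled
= (58 - 82) / 16
= -24 / 16
= -1.50


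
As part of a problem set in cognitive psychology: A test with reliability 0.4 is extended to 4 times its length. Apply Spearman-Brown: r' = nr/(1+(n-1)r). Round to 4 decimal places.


r_new = n*r / (1 + (n-1)*r)
Numerator = 4 * 0.4 = 1.6
Denominator = 1 + 3 * 0.4 = 2.2
r_new = 1.6 / 2.2
= 0.7273


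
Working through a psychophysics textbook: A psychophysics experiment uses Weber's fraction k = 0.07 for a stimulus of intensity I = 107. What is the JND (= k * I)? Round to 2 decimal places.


JND = k * I
JND = 0.07 * 107
= 7.49


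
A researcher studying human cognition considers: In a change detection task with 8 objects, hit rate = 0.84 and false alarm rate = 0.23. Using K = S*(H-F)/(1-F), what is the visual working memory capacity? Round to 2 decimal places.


K = S * (H - F) / (1 - F)
H - F = 0.61
1 - F = 0.77
K = 8 * 0.61 / 0.77
= 6.34


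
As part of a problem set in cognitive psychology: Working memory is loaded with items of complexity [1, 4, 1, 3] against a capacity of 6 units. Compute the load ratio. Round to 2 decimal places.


Total complexity = 1 + 4 + 1 + 3 = 9
Load = total / capacity = 9 / 6
= 1.50


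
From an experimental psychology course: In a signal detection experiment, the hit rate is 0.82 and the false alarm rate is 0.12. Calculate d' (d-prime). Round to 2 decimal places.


d' = z(HR) - z(FAR)
z(0.82) = 0.9154
z(0.12) = -1.175
d' = 0.9154 - -1.175
= 2.09


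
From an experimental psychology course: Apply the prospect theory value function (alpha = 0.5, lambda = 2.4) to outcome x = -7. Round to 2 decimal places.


Since x = -7 < 0, use v(x) = -lambda*(-x)^alpha
(-x) = 7
7^0.5 = 2.6458
v(-7) = -2.4 * 2.6458
= -6.35


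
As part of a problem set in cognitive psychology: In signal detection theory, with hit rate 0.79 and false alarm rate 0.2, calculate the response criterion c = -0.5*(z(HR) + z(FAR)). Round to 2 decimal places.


c = -0.5 * (z(HR) + z(FAR))
z(0.79) = 0.8064
z(0.2) = -0.8416
c = -0.5 * (0.8064 + -0.8416)
= -0.5 * -0.0352
= 0.02


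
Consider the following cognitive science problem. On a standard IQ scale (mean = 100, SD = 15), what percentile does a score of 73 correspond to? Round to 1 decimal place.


z = (IQ - mean) / SD
z = (73 - 100) / 15 = -1.8
Percentile = Phi(-1.8) * 100
Phi(-1.8) = 0.03593
= 3.6


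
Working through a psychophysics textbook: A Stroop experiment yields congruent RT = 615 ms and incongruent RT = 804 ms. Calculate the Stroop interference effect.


Stroop effect = RT(incongruent) - RT(congruent)
= 804 - 615
= 189 ms


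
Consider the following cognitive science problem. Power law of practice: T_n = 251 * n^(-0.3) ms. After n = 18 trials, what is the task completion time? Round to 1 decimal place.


T_n = 251 * 18^(-0.3)
18^(-0.3) = 0.420163
T_n = 251 * 0.420163
= 105.5 ms


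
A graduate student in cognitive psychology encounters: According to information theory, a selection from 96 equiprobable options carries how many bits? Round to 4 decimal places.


H = log2(n)
H = log2(96)
= 6.5850


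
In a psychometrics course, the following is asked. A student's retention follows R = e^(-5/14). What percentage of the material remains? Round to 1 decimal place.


R = e^(-t/S)
-t/S = -5/14 = -0.357143
R = e^(-0.357143) = 0.699672
Percentage = 0.699672 * 100
= 70.0


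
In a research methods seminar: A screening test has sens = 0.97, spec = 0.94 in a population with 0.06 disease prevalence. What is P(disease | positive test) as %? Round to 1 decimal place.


PPV = (sens * prev) / (sens * prev + (1-spec) * (1-prev))
Numerator = 0.97 * 0.06 = 0.0582
P(positive and no disease) = (1 - spec) * (1 - prev) = (1 - 0.94) * (1 - 0.06) = 0.0564
Denominator = 0.0582 + 0.0564 = 0.1146
PPV = 0.0582 / 0.1146 = 0.507853
As percentage = 50.8
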